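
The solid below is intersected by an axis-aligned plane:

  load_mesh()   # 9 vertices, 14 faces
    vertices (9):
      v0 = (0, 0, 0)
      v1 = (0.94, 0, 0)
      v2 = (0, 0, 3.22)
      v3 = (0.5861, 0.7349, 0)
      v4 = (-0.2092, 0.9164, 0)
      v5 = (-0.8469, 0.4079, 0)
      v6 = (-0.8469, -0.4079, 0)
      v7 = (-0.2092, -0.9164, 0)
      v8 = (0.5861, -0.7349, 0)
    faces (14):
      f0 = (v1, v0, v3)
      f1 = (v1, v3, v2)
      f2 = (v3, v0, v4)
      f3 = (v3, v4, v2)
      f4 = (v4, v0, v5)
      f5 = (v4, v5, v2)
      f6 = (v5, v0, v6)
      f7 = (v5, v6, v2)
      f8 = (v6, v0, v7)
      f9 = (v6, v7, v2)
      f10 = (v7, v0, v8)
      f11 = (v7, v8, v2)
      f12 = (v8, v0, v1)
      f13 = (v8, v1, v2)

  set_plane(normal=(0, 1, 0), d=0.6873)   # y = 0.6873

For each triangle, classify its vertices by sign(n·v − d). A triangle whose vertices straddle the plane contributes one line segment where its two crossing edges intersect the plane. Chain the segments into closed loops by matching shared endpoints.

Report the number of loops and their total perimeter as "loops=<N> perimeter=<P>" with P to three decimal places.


loops=1 perimeter=3.120

Straddling triangles (6 of 14):
  (v1,v0,v3) [--+] → (0.548138, 0.6873, 0)–(0.609022, 0.6873, 0)  len=0.0609
  (v1,v3,v2) [-+-] → (0.609022, 0.6873, 0)–(0.548138, 0.6873, 0.208562)  len=0.2173
  (v3,v0,v4) [+-+] → (0.548138, 0.6873, 0)–(-0.1569, 0.6873, 0)  len=0.7050
  (v3,v4,v2) [++-] → (-0.1569, 0.6873, 0.805)–(0.548138, 0.6873, 0.208562)  len=0.9235
  (v4,v0,v5) [+--] → (-0.1569, 0.6873, 0)–(-0.49651, 0.6873, 0)  len=0.3396
  (v4,v5,v2) [+--] → (-0.49651, 0.6873, 0)–(-0.1569, 0.6873, 0.805)  len=0.8737

Chained into 1 loop(s):
  loop 1: 6 segments, perimeter = 3.1200
Total perimeter = 3.120


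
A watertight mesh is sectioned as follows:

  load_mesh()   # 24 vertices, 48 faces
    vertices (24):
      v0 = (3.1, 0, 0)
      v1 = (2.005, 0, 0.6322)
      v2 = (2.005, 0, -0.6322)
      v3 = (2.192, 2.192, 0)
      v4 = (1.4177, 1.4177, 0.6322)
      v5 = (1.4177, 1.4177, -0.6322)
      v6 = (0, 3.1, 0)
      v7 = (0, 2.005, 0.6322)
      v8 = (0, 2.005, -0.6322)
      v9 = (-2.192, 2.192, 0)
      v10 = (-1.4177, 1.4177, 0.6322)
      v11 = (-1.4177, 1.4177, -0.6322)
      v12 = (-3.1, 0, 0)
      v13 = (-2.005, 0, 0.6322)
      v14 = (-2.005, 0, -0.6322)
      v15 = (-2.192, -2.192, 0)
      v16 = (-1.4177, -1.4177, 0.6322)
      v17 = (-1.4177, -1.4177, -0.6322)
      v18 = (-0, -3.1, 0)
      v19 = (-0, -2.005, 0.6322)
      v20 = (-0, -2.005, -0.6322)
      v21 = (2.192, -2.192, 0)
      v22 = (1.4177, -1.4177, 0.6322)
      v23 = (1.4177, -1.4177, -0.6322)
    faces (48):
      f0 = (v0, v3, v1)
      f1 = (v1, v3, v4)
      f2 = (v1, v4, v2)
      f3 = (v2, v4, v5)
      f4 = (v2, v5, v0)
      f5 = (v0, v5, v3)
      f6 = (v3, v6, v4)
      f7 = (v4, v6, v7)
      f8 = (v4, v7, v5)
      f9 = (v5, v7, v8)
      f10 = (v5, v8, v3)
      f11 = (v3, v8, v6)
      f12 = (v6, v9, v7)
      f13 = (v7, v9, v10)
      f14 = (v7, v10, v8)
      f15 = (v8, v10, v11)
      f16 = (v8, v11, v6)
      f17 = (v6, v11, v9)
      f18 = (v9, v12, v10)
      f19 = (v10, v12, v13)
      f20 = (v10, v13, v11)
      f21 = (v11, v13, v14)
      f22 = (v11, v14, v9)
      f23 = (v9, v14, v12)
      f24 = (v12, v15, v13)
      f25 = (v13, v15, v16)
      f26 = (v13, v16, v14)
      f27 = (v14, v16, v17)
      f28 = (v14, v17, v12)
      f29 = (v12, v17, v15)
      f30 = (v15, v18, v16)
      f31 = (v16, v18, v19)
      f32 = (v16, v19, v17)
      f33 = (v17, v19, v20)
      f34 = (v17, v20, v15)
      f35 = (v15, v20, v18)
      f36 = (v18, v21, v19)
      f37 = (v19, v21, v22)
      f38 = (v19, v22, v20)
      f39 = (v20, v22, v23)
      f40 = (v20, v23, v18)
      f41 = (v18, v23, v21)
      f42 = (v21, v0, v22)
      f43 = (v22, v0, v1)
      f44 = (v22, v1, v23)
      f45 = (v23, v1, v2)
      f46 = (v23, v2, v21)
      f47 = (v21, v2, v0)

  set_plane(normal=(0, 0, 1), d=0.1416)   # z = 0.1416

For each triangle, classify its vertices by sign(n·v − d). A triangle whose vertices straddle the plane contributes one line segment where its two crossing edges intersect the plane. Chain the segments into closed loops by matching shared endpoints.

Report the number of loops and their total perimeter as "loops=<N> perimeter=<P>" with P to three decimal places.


Straddling triangles (32 of 48):
  (v0,v3,v1) [--+] → (2.15012, 1.70104, 0.1416)–(2.85474, 0, 0.1416)  len=1.8412
  (v1,v3,v4) [+-+] → (2.15012, 1.70104, 0.1416)–(2.01857, 2.01857, 0.1416)  len=0.3437
  (v1,v4,v2) [++-] → (1.64558, 0.867618, 0.1416)–(2.005, 0, 0.1416)  len=0.9391
  (v2,v4,v5) [-+-] → (1.64558, 0.867618, 0.1416)–(1.4177, 1.4177, 0.1416)  len=0.5954
  (v3,v6,v4) [--+] → (0.317536, 2.7232, 0.1416)–(2.01857, 2.01857, 0.1416)  len=1.8412
  (v4,v6,v7) [+-+] → (0.317536, 2.7232, 0.1416)–(0, 2.85474, 0.1416)  len=0.3437
  (v4,v7,v5) [++-] → (0.550082, 1.77712, 0.1416)–(1.4177, 1.4177, 0.1416)  len=0.9391
  (v5,v7,v8) [-+-] → (0.550082, 1.77712, 0.1416)–(0, 2.005, 0.1416)  len=0.5954
  (v6,v9,v7) [--+] → (-1.70104, 2.15012, 0.1416)–(0, 2.85474, 0.1416)  len=1.8412
  (v7,v9,v10) [+-+] → (-1.70104, 2.15012, 0.1416)–(-2.01857, 2.01857, 0.1416)  len=0.3437
  (v7,v10,v8) [++-] → (-0.867618, 1.64558, 0.1416)–(0, 2.005, 0.1416)  len=0.9391
  (v8,v10,v11) [-+-] → (-0.867618, 1.64558, 0.1416)–(-1.4177, 1.4177, 0.1416)  len=0.5954
  (v9,v12,v10) [--+] → (-2.7232, 0.317536, 0.1416)–(-2.01857, 2.01857, 0.1416)  len=1.8412
  (v10,v12,v13) [+-+] → (-2.7232, 0.317536, 0.1416)–(-2.85474, 0, 0.1416)  len=0.3437
  (v10,v13,v11) [++-] → (-1.77712, 0.550082, 0.1416)–(-1.4177, 1.4177, 0.1416)  len=0.9391
  (v11,v13,v14) [-+-] → (-1.77712, 0.550082, 0.1416)–(-2.005, 0, 0.1416)  len=0.5954
  (v12,v15,v13) [--+] → (-2.15012, -1.70104, 0.1416)–(-2.85474, 0, 0.1416)  len=1.8412
  (v13,v15,v16) [+-+] → (-2.15012, -1.70104, 0.1416)–(-2.01857, -2.01857, 0.1416)  len=0.3437
  (v13,v16,v14) [++-] → (-1.64558, -0.867618, 0.1416)–(-2.005, 0, 0.1416)  len=0.9391
  (v14,v16,v17) [-+-] → (-1.64558, -0.867618, 0.1416)–(-1.4177, -1.4177, 0.1416)  len=0.5954
  (v15,v18,v16) [--+] → (-0.317536, -2.7232, 0.1416)–(-2.01857, -2.01857, 0.1416)  len=1.8412
  (v16,v18,v19) [+-+] → (-0.317536, -2.7232, 0.1416)–(0, -2.85474, 0.1416)  len=0.3437
  (v16,v19,v17) [++-] → (-0.550082, -1.77712, 0.1416)–(-1.4177, -1.4177, 0.1416)  len=0.9391
  (v17,v19,v20) [-+-] → (-0.550082, -1.77712, 0.1416)–(0, -2.005, 0.1416)  len=0.5954
  (v18,v21,v19) [--+] → (1.70104, -2.15012, 0.1416)–(0, -2.85474, 0.1416)  len=1.8412
  (v19,v21,v22) [+-+] → (1.70104, -2.15012, 0.1416)–(2.01857, -2.01857, 0.1416)  len=0.3437
  (v19,v22,v20) [++-] → (0.867618, -1.64558, 0.1416)–(0, -2.005, 0.1416)  len=0.9391
  (v20,v22,v23) [-+-] → (0.867618, -1.64558, 0.1416)–(1.4177, -1.4177, 0.1416)  len=0.5954
  (v21,v0,v22) [--+] → (2.7232, -0.317536, 0.1416)–(2.01857, -2.01857, 0.1416)  len=1.8412
  (v22,v0,v1) [+-+] → (2.7232, -0.317536, 0.1416)–(2.85474, 0, 0.1416)  len=0.3437
  (v22,v1,v23) [++-] → (1.77712, -0.550082, 0.1416)–(1.4177, -1.4177, 0.1416)  len=0.9391
  (v23,v1,v2) [-+-] → (1.77712, -0.550082, 0.1416)–(2.005, 0, 0.1416)  len=0.5954

Chained into 2 loop(s):
  loop 1: 16 segments, perimeter = 17.4792
  loop 2: 16 segments, perimeter = 12.2763
Total perimeter = 29.756

loops=2 perimeter=29.756


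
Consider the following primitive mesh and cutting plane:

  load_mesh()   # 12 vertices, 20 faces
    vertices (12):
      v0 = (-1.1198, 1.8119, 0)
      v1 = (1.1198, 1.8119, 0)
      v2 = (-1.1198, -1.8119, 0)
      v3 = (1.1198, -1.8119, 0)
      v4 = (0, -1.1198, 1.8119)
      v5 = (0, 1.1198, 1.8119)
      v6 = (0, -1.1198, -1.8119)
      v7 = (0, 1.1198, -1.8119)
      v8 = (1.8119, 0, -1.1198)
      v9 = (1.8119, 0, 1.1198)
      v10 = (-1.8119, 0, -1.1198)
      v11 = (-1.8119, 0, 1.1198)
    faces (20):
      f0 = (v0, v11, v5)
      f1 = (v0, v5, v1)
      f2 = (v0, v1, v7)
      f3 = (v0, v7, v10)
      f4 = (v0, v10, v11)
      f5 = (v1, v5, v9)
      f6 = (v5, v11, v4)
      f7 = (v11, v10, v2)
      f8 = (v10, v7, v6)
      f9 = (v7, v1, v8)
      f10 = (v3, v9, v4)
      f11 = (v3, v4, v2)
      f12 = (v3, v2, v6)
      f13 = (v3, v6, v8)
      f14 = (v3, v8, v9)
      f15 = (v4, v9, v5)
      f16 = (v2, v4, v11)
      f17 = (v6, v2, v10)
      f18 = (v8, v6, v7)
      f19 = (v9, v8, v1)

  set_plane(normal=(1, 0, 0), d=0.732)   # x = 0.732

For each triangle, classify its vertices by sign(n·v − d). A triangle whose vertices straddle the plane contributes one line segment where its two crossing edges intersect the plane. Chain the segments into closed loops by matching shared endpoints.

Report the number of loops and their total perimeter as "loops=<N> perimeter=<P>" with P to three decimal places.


loops=1 perimeter=10.475

Straddling triangles (10 of 20):
  (v0,v5,v1) [--+] → (0.732, 1.57222, 0.627482)–(0.732, 1.8119, 0)  len=0.6717
  (v0,v1,v7) [-+-] → (0.732, 1.8119, 0)–(0.732, 1.57222, -0.627482)  len=0.6717
  (v1,v5,v9) [+-+] → (0.732, 1.57222, 0.627482)–(0.732, 0.667405, 1.53229)  len=1.2796
  (v7,v1,v8) [-++] → (0.732, 1.57222, -0.627482)–(0.732, 0.667405, -1.53229)  len=1.2796
  (v3,v9,v4) [++-] → (0.732, -0.667405, 1.53229)–(0.732, -1.57222, 0.627482)  len=1.2796
  (v3,v4,v2) [+--] → (0.732, -1.57222, 0.627482)–(0.732, -1.8119, 0)  len=0.6717
  (v3,v2,v6) [+--] → (0.732, -1.8119, 0)–(0.732, -1.57222, -0.627482)  len=0.6717
  (v3,v6,v8) [+-+] → (0.732, -1.57222, -0.627482)–(0.732, -0.667405, -1.53229)  len=1.2796
  (v4,v9,v5) [-+-] → (0.732, -0.667405, 1.53229)–(0.732, 0.667405, 1.53229)  len=1.3348
  (v8,v6,v7) [+--] → (0.732, -0.667405, -1.53229)–(0.732, 0.667405, -1.53229)  len=1.3348

Chained into 1 loop(s):
  loop 1: 10 segments, perimeter = 10.4748
Total perimeter = 10.475


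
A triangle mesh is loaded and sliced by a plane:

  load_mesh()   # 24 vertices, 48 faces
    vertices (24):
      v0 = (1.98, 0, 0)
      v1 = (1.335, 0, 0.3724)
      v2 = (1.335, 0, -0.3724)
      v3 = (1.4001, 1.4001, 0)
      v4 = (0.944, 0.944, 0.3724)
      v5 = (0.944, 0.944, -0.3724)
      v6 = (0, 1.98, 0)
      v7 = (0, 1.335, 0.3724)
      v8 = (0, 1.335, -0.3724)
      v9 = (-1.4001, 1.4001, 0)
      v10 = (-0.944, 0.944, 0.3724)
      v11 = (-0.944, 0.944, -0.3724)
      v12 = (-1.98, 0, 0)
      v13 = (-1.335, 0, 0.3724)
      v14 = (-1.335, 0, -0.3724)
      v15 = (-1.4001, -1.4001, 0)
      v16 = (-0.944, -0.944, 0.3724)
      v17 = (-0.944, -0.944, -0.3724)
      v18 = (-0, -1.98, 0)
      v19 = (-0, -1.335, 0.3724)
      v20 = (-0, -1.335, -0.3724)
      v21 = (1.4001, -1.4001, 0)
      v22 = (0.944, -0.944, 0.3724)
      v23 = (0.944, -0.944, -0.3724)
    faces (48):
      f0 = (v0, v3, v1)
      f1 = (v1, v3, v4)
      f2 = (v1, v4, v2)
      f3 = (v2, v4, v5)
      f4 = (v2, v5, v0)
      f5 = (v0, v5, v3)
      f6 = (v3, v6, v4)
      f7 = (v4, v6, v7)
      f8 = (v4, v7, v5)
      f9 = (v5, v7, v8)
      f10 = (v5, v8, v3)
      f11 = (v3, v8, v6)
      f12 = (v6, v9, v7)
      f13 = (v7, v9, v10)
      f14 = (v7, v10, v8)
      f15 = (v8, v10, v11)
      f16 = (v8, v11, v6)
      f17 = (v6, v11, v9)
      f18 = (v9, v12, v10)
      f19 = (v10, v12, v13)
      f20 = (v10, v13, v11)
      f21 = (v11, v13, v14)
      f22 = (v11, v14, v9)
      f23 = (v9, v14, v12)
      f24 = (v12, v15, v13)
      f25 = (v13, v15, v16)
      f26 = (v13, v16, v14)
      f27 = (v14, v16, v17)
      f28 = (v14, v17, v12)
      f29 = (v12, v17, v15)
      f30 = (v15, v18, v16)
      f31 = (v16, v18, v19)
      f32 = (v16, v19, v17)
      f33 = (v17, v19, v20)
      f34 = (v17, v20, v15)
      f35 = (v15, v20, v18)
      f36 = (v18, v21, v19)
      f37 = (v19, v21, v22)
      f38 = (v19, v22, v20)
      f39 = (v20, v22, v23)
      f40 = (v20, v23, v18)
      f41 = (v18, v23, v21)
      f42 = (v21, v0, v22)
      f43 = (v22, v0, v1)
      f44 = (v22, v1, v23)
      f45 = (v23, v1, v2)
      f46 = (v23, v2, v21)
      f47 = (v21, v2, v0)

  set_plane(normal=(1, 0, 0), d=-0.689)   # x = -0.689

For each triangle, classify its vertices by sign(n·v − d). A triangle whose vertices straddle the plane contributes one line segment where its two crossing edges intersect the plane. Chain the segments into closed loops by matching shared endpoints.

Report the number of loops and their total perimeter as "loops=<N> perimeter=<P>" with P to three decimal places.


loops=2 perimeter=4.469

Straddling triangles (12 of 48):
  (v6,v9,v7) [+-+] → (-0.689, 1.69463, 0)–(-0.689, 1.36704, 0.189139)  len=0.3783
  (v7,v9,v10) [+--] → (-0.689, 1.36704, 0.189139)–(-0.689, 1.04962, 0.3724)  len=0.3665
  (v7,v10,v8) [+-+] → (-0.689, 1.04962, 0.3724)–(-0.689, 1.04962, 0.171209)  len=0.2012
  (v8,v10,v11) [+--] → (-0.689, 1.04962, 0.171209)–(-0.689, 1.04962, -0.3724)  len=0.5436
  (v8,v11,v6) [+-+] → (-0.689, 1.04962, -0.3724)–(-0.689, 1.22385, -0.271805)  len=0.2012
  (v6,v11,v9) [+--] → (-0.689, 1.22385, -0.271805)–(-0.689, 1.69463, 0)  len=0.5436
  (v15,v18,v16) [-+-] → (-0.689, -1.69463, 0)–(-0.689, -1.22385, 0.271805)  len=0.5436
  (v16,v18,v19) [-++] → (-0.689, -1.22385, 0.271805)–(-0.689, -1.04962, 0.3724)  len=0.2012
  (v16,v19,v17) [-+-] → (-0.689, -1.04962, 0.3724)–(-0.689, -1.04962, -0.171209)  len=0.5436
  (v17,v19,v20) [-++] → (-0.689, -1.04962, -0.171209)–(-0.689, -1.04962, -0.3724)  len=0.2012
  (v17,v20,v15) [-+-] → (-0.689, -1.04962, -0.3724)–(-0.689, -1.36704, -0.189139)  len=0.3665
  (v15,v20,v18) [-++] → (-0.689, -1.36704, -0.189139)–(-0.689, -1.69463, 0)  len=0.3783

Chained into 2 loop(s):
  loop 1: 6 segments, perimeter = 2.2344
  loop 2: 6 segments, perimeter = 2.2344
Total perimeter = 4.469


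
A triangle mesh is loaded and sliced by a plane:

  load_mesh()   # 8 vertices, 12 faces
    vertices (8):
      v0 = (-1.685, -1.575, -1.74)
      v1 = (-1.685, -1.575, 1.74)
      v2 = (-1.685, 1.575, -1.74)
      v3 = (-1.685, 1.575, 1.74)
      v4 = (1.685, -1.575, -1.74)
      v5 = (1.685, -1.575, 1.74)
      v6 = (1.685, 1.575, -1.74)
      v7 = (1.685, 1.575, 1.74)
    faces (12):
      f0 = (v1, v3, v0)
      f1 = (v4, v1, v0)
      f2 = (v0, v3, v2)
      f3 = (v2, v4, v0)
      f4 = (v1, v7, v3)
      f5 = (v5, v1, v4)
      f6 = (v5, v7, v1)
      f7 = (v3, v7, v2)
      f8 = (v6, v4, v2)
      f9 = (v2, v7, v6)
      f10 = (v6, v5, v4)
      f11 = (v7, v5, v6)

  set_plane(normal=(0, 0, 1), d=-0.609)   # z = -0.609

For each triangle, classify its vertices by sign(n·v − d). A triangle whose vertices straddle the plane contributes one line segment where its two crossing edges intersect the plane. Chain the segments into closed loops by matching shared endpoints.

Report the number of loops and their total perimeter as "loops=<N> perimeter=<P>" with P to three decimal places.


Straddling triangles (8 of 12):
  (v1,v3,v0) [++-] → (-1.685, -0.55125, -0.609)–(-1.685, -1.575, -0.609)  len=1.0238
  (v4,v1,v0) [-+-] → (0.58975, -1.575, -0.609)–(-1.685, -1.575, -0.609)  len=2.2748
  (v0,v3,v2) [-+-] → (-1.685, -0.55125, -0.609)–(-1.685, 1.575, -0.609)  len=2.1262
  (v5,v1,v4) [++-] → (0.58975, -1.575, -0.609)–(1.685, -1.575, -0.609)  len=1.0953
  (v3,v7,v2) [++-] → (-0.58975, 1.575, -0.609)–(-1.685, 1.575, -0.609)  len=1.0953
  (v2,v7,v6) [-+-] → (-0.58975, 1.575, -0.609)–(1.685, 1.575, -0.609)  len=2.2748
  (v6,v5,v4) [-+-] → (1.685, 0.55125, -0.609)–(1.685, -1.575, -0.609)  len=2.1262
  (v7,v5,v6) [++-] → (1.685, 0.55125, -0.609)–(1.685, 1.575, -0.609)  len=1.0238

Chained into 1 loop(s):
  loop 1: 8 segments, perimeter = 13.0400
Total perimeter = 13.040

loops=1 perimeter=13.040


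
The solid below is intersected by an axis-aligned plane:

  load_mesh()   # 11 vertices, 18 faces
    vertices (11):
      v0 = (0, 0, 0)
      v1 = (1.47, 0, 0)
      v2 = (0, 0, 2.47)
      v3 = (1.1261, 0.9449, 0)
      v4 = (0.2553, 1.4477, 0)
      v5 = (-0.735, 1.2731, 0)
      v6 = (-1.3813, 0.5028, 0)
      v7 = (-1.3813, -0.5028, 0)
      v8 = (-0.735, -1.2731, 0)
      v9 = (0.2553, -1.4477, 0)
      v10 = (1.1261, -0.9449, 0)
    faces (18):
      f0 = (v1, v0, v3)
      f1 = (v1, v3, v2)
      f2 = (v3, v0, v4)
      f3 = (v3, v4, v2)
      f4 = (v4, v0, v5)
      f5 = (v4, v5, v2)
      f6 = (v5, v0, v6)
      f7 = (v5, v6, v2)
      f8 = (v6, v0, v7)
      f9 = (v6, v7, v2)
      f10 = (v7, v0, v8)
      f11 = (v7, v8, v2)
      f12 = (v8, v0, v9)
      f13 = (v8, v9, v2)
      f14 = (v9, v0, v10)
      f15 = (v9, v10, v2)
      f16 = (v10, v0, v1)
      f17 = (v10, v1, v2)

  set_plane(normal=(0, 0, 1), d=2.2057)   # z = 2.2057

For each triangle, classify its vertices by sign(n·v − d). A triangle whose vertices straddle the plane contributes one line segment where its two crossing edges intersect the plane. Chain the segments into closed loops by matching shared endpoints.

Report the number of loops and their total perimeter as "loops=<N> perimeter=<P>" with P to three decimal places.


Straddling triangles (9 of 18):
  (v1,v3,v2) [--+] → (0.120497, 0.101108, 2.2057)–(0.157296, 0, 2.2057)  len=0.1076
  (v3,v4,v2) [--+] → (0.0273181, 0.15491, 2.2057)–(0.120497, 0.101108, 2.2057)  len=0.1076
  (v4,v5,v2) [--+] → (-0.078648, 0.136227, 2.2057)–(0.0273181, 0.15491, 2.2057)  len=0.1076
  (v5,v6,v2) [--+] → (-0.147805, 0.0538016, 2.2057)–(-0.078648, 0.136227, 2.2057)  len=0.1076
  (v6,v7,v2) [--+] → (-0.147805, -0.0538016, 2.2057)–(-0.147805, 0.0538016, 2.2057)  len=0.1076
  (v7,v8,v2) [--+] → (-0.078648, -0.136227, 2.2057)–(-0.147805, -0.0538016, 2.2057)  len=0.1076
  (v8,v9,v2) [--+] → (0.0273181, -0.15491, 2.2057)–(-0.078648, -0.136227, 2.2057)  len=0.1076
  (v9,v10,v2) [--+] → (0.120497, -0.101108, 2.2057)–(0.0273181, -0.15491, 2.2057)  len=0.1076
  (v10,v1,v2) [--+] → (0.157296, 0, 2.2057)–(0.120497, -0.101108, 2.2057)  len=0.1076

Chained into 1 loop(s):
  loop 1: 9 segments, perimeter = 0.9684
Total perimeter = 0.968

loops=1 perimeter=0.968


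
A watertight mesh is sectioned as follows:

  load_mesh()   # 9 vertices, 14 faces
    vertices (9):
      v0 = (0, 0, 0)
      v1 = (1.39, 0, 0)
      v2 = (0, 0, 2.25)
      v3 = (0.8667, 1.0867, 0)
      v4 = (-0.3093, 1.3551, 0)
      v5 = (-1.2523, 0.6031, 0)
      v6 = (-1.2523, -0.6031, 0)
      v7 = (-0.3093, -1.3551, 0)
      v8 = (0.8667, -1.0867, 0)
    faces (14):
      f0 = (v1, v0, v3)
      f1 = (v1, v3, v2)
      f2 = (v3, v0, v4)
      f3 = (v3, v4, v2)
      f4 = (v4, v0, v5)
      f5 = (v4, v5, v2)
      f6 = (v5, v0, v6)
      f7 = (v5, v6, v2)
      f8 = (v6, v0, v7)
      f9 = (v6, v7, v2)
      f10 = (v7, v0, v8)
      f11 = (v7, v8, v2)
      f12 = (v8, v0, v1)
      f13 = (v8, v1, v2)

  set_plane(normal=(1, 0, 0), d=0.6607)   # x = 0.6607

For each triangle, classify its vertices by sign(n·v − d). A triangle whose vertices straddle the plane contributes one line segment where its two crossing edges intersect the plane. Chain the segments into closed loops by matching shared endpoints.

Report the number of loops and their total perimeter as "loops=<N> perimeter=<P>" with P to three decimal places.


Straddling triangles (8 of 14):
  (v1,v0,v3) [+-+] → (0.6607, 0, 0)–(0.6607, 0.82841, 0)  len=0.8284
  (v1,v3,v2) [++-] → (0.6607, 0.82841, 0.534787)–(0.6607, 0, 1.18052)  len=1.0504
  (v3,v0,v4) [+--] → (0.6607, 0.82841, 0)–(0.6607, 1.13372, 0)  len=0.3053
  (v3,v4,v2) [+--] → (0.6607, 1.13372, 0)–(0.6607, 0.82841, 0.534787)  len=0.6158
  (v7,v0,v8) [--+] → (0.6607, -0.82841, 0)–(0.6607, -1.13372, 0)  len=0.3053
  (v7,v8,v2) [-+-] → (0.6607, -1.13372, 0)–(0.6607, -0.82841, 0.534787)  len=0.6158
  (v8,v0,v1) [+-+] → (0.6607, -0.82841, 0)–(0.6607, 0, 0)  len=0.8284
  (v8,v1,v2) [++-] → (0.6607, 0, 1.18052)–(0.6607, -0.82841, 0.534787)  len=1.0504

Chained into 1 loop(s):
  loop 1: 8 segments, perimeter = 5.5997
Total perimeter = 5.600

loops=1 perimeter=5.600


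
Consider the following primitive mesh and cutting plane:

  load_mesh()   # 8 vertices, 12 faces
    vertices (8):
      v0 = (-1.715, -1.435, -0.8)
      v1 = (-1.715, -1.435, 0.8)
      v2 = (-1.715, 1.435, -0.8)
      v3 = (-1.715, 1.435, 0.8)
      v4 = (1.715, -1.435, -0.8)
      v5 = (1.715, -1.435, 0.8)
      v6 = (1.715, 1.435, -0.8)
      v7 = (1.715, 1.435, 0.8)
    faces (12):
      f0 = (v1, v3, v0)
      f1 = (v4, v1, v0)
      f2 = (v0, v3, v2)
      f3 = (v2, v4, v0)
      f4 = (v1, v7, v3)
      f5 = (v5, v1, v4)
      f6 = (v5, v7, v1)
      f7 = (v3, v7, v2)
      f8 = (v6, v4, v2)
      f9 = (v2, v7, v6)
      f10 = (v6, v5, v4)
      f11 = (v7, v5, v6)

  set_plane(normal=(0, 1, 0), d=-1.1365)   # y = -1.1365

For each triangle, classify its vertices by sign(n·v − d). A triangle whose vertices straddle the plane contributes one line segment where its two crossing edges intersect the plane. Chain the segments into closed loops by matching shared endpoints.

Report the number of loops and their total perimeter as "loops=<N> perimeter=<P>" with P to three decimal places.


Straddling triangles (8 of 12):
  (v1,v3,v0) [-+-] → (-1.715, -1.1365, 0.8)–(-1.715, -1.1365, -0.633589)  len=1.4336
  (v0,v3,v2) [-++] → (-1.715, -1.1365, -0.633589)–(-1.715, -1.1365, -0.8)  len=0.1664
  (v2,v4,v0) [+--] → (1.35826, -1.1365, -0.8)–(-1.715, -1.1365, -0.8)  len=3.0733
  (v1,v7,v3) [-++] → (-1.35826, -1.1365, 0.8)–(-1.715, -1.1365, 0.8)  len=0.3567
  (v5,v7,v1) [-+-] → (1.715, -1.1365, 0.8)–(-1.35826, -1.1365, 0.8)  len=3.0733
  (v6,v4,v2) [+-+] → (1.715, -1.1365, -0.8)–(1.35826, -1.1365, -0.8)  len=0.3567
  (v6,v5,v4) [+--] → (1.715, -1.1365, 0.633589)–(1.715, -1.1365, -0.8)  len=1.4336
  (v7,v5,v6) [+-+] → (1.715, -1.1365, 0.8)–(1.715, -1.1365, 0.633589)  len=0.1664

Chained into 1 loop(s):
  loop 1: 8 segments, perimeter = 10.0600
Total perimeter = 10.060

loops=1 perimeter=10.060


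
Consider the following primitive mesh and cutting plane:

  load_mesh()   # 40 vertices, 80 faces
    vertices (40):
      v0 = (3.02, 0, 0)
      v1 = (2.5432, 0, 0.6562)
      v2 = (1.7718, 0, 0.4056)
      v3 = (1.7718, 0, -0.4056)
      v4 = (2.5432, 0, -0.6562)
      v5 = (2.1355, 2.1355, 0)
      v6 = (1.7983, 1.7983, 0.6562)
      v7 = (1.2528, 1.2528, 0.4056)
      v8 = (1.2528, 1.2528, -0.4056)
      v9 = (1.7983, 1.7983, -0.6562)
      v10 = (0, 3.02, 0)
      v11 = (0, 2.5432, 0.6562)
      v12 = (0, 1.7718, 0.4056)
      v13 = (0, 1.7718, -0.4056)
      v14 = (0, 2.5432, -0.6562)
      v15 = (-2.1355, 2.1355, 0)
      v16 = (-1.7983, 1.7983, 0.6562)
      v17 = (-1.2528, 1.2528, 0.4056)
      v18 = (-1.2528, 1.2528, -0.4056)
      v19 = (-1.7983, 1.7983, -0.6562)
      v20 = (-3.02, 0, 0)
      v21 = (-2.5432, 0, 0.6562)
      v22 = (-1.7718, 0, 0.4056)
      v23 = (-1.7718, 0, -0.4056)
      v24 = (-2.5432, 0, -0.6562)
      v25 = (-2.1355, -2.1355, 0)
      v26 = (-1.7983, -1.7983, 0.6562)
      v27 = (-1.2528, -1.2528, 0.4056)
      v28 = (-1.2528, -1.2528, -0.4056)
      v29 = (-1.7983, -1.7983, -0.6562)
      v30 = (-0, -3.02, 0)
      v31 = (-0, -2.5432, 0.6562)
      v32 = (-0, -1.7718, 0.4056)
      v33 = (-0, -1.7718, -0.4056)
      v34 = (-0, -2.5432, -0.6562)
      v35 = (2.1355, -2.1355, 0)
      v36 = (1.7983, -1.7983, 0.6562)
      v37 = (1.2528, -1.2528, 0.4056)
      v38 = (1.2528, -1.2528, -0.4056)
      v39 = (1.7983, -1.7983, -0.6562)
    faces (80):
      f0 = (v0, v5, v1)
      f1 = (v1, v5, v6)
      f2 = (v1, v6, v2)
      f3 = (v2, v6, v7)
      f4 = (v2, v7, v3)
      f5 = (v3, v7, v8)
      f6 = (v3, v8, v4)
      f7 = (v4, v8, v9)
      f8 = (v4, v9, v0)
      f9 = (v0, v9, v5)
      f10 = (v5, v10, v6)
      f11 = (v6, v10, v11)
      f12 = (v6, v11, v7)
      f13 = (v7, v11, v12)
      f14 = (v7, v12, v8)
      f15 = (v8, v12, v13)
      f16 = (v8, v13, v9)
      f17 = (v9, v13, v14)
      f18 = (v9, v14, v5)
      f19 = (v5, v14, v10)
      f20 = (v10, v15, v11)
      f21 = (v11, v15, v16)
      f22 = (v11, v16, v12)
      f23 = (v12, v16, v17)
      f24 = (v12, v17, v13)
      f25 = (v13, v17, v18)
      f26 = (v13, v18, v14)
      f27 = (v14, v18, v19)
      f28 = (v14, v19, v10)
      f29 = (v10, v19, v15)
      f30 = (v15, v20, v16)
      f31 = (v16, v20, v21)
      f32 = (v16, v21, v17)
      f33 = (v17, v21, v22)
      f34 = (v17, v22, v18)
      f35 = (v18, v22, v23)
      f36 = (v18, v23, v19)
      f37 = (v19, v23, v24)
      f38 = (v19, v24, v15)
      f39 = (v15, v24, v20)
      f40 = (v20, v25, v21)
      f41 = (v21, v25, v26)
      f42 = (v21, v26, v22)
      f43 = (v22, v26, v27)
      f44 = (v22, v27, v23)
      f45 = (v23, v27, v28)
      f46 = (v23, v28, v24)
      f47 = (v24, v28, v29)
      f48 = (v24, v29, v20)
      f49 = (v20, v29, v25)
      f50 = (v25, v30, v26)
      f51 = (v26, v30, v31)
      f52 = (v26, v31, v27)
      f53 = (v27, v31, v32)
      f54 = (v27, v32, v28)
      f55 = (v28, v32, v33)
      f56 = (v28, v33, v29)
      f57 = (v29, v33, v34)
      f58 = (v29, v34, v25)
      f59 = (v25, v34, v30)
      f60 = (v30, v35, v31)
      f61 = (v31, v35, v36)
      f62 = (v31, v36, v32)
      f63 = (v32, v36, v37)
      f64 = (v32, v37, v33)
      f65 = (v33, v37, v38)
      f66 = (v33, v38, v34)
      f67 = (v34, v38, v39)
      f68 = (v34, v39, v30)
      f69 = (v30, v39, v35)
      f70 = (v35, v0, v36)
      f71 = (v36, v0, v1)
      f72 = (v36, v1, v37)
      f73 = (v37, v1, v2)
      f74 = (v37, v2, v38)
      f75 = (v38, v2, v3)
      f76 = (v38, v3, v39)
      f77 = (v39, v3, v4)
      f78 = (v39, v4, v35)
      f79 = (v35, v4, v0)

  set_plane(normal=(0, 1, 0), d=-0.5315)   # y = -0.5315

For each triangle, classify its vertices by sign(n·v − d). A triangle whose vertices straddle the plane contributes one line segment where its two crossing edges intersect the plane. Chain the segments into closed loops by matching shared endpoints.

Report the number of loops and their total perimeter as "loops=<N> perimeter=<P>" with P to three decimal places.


loops=2 perimeter=8.111

Straddling triangles (20 of 80):
  (v20,v25,v21) [+-+] → (-2.79986, -0.5315, 0)–(-2.44173, -0.5315, 0.49288)  len=0.6093
  (v21,v25,v26) [+--] → (-2.44173, -0.5315, 0.49288)–(-2.32304, -0.5315, 0.6562)  len=0.2019
  (v21,v26,v22) [+-+] → (-2.32304, -0.5315, 0.6562)–(-1.77963, -0.5315, 0.479667)  len=0.5714
  (v22,v26,v27) [+--] → (-1.77963, -0.5315, 0.479667)–(-1.55161, -0.5315, 0.4056)  len=0.2397
  (v22,v27,v23) [+-+] → (-1.55161, -0.5315, 0.4056)–(-1.55161, -0.5315, -0.0614487)  len=0.4670
  (v23,v27,v28) [+--] → (-1.55161, -0.5315, -0.0614487)–(-1.55161, -0.5315, -0.4056)  len=0.3442
  (v23,v28,v24) [+-+] → (-1.55161, -0.5315, -0.4056)–(-1.99575, -0.5315, -0.549883)  len=0.4670
  (v24,v28,v29) [+--] → (-1.99575, -0.5315, -0.549883)–(-2.32304, -0.5315, -0.6562)  len=0.3441
  (v24,v29,v20) [+-+] → (-2.32304, -0.5315, -0.6562)–(-2.65892, -0.5315, -0.193944)  len=0.5714
  (v20,v29,v25) [+--] → (-2.65892, -0.5315, -0.193944)–(-2.79986, -0.5315, 0)  len=0.2397
  (v35,v0,v36) [-+-] → (2.79986, -0.5315, 0)–(2.65892, -0.5315, 0.193944)  len=0.2397
  (v36,v0,v1) [-++] → (2.65892, -0.5315, 0.193944)–(2.32304, -0.5315, 0.6562)  len=0.5714
  (v36,v1,v37) [-+-] → (2.32304, -0.5315, 0.6562)–(1.99575, -0.5315, 0.549883)  len=0.3441
  (v37,v1,v2) [-++] → (1.99575, -0.5315, 0.549883)–(1.55161, -0.5315, 0.4056)  len=0.4670
  (v37,v2,v38) [-+-] → (1.55161, -0.5315, 0.4056)–(1.55161, -0.5315, 0.0614487)  len=0.3442
  (v38,v2,v3) [-++] → (1.55161, -0.5315, 0.0614487)–(1.55161, -0.5315, -0.4056)  len=0.4670
  (v38,v3,v39) [-+-] → (1.55161, -0.5315, -0.4056)–(1.77963, -0.5315, -0.479667)  len=0.2397
  (v39,v3,v4) [-++] → (1.77963, -0.5315, -0.479667)–(2.32304, -0.5315, -0.6562)  len=0.5714
  (v39,v4,v35) [-+-] → (2.32304, -0.5315, -0.6562)–(2.44173, -0.5315, -0.49288)  len=0.2019
  (v35,v4,v0) [-++] → (2.44173, -0.5315, -0.49288)–(2.79986, -0.5315, 0)  len=0.6093

Chained into 2 loop(s):
  loop 1: 10 segments, perimeter = 4.0557
  loop 2: 10 segments, perimeter = 4.0557
Total perimeter = 8.111


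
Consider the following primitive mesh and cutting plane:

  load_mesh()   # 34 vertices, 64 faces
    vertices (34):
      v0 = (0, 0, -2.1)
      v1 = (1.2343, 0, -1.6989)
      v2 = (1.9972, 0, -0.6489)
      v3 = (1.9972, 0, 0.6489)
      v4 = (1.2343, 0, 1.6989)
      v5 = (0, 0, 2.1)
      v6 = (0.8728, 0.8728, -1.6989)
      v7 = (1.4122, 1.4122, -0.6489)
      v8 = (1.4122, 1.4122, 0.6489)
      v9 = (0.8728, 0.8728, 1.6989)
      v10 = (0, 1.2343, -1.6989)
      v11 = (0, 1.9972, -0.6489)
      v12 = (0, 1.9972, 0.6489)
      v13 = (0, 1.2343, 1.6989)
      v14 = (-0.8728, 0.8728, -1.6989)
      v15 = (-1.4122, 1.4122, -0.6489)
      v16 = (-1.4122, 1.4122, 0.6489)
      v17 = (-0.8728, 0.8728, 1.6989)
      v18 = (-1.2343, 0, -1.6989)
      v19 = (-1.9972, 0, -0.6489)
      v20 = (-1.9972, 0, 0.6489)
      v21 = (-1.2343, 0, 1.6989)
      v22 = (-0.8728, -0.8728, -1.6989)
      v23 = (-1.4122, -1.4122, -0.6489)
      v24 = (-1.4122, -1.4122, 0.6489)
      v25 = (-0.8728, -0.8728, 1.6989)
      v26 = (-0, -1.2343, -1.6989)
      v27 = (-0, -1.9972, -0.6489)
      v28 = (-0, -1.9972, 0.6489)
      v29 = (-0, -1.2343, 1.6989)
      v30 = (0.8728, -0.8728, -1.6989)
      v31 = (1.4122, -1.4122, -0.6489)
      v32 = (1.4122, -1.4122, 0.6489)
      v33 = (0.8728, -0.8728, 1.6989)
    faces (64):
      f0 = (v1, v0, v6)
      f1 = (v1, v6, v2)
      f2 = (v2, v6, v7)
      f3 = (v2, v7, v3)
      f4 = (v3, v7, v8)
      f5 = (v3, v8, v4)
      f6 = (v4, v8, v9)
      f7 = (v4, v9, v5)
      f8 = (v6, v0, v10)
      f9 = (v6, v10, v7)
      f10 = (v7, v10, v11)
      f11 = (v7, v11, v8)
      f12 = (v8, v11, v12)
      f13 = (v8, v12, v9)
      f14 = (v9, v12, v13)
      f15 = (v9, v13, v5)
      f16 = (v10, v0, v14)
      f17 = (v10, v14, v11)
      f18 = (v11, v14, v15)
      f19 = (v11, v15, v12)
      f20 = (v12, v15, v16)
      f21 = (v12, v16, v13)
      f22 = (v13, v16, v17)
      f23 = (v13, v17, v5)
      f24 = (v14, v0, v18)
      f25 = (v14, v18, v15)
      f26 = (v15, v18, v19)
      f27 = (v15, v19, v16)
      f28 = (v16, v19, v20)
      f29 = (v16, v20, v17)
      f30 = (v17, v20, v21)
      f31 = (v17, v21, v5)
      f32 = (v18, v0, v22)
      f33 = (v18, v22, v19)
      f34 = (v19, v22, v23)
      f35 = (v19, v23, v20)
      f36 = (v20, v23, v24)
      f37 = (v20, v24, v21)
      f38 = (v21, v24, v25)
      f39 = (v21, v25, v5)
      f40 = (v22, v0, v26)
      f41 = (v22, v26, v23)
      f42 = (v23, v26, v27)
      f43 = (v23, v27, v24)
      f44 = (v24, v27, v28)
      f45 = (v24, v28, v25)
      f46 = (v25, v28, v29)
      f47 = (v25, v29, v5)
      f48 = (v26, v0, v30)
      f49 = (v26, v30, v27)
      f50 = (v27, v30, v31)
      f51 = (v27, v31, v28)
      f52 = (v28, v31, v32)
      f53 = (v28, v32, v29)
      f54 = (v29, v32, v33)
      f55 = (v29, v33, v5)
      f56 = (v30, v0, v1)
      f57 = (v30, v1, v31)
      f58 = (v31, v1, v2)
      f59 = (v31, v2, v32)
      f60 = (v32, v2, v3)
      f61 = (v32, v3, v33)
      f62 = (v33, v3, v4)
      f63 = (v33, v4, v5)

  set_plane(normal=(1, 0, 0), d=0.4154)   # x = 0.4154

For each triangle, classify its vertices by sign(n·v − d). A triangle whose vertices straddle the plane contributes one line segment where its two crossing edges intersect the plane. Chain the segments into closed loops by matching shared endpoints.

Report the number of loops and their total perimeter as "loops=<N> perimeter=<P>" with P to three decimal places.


loops=1 perimeter=12.184

Straddling triangles (20 of 64):
  (v1,v0,v6) [+-+] → (0.4154, 0, -1.96501)–(0.4154, 0.4154, -1.9091)  len=0.4191
  (v4,v9,v5) [++-] → (0.4154, 0.4154, 1.9091)–(0.4154, 0, 1.96501)  len=0.4191
  (v6,v0,v10) [+--] → (0.4154, 0.4154, -1.9091)–(0.4154, 1.06225, -1.6989)  len=0.6801
  (v6,v10,v7) [+-+] → (0.4154, 1.06225, -1.6989)–(0.4154, 1.28663, -1.39004)  len=0.3818
  (v7,v10,v11) [+--] → (0.4154, 1.28663, -1.39004)–(0.4154, 1.82512, -0.6489)  len=0.9161
  (v7,v11,v8) [+-+] → (0.4154, 1.82512, -0.6489)–(0.4154, 1.82512, -0.267151)  len=0.3817
  (v8,v11,v12) [+--] → (0.4154, 1.82512, -0.267151)–(0.4154, 1.82512, 0.6489)  len=0.9161
  (v8,v12,v9) [+-+] → (0.4154, 1.82512, 0.6489)–(0.4154, 1.46205, 1.14864)  len=0.6177
  (v9,v12,v13) [+--] → (0.4154, 1.46205, 1.14864)–(0.4154, 1.06225, 1.6989)  len=0.6802
  (v9,v13,v5) [+--] → (0.4154, 1.06225, 1.6989)–(0.4154, 0.4154, 1.9091)  len=0.6801
  (v26,v0,v30) [--+] → (0.4154, -0.4154, -1.9091)–(0.4154, -1.06225, -1.6989)  len=0.6801
  (v26,v30,v27) [-+-] → (0.4154, -1.06225, -1.6989)–(0.4154, -1.46205, -1.14864)  len=0.6802
  (v27,v30,v31) [-++] → (0.4154, -1.46205, -1.14864)–(0.4154, -1.82512, -0.6489)  len=0.6177
  (v27,v31,v28) [-+-] → (0.4154, -1.82512, -0.6489)–(0.4154, -1.82512, 0.267151)  len=0.9161
  (v28,v31,v32) [-++] → (0.4154, -1.82512, 0.267151)–(0.4154, -1.82512, 0.6489)  len=0.3817
  (v28,v32,v29) [-+-] → (0.4154, -1.82512, 0.6489)–(0.4154, -1.28663, 1.39004)  len=0.9161
  (v29,v32,v33) [-++] → (0.4154, -1.28663, 1.39004)–(0.4154, -1.06225, 1.6989)  len=0.3818
  (v29,v33,v5) [-+-] → (0.4154, -1.06225, 1.6989)–(0.4154, -0.4154, 1.9091)  len=0.6801
  (v30,v0,v1) [+-+] → (0.4154, -0.4154, -1.9091)–(0.4154, 0, -1.96501)  len=0.4191
  (v33,v4,v5) [++-] → (0.4154, 0, 1.96501)–(0.4154, -0.4154, 1.9091)  len=0.4191

Chained into 1 loop(s):
  loop 1: 20 segments, perimeter = 12.1843
Total perimeter = 12.184


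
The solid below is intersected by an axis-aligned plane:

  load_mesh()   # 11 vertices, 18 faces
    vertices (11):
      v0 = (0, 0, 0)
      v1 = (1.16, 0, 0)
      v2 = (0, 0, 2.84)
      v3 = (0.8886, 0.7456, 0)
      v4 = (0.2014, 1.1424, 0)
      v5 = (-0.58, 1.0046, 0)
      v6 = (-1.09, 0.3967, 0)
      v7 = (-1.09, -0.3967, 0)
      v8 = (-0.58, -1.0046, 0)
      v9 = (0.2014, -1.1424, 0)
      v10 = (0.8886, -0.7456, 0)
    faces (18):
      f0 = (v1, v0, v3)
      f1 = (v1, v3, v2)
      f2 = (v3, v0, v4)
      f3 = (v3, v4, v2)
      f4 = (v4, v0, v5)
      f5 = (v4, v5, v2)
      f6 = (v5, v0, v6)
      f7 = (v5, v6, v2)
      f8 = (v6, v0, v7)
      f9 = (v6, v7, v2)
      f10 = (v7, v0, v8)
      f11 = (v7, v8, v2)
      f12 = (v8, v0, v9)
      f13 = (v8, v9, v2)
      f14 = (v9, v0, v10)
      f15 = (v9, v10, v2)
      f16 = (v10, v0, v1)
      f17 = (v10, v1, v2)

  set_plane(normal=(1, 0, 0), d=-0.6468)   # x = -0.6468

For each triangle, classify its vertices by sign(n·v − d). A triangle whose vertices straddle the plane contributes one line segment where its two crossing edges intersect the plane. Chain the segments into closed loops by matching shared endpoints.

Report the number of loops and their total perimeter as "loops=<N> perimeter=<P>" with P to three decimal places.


Straddling triangles (6 of 18):
  (v5,v0,v6) [++-] → (-0.6468, 0.2354, 0)–(-0.6468, 0.924977, 0)  len=0.6896
  (v5,v6,v2) [+-+] → (-0.6468, 0.924977, 0)–(-0.6468, 0.2354, 1.15476)  len=1.3450
  (v6,v0,v7) [-+-] → (-0.6468, 0.2354, 0)–(-0.6468, -0.2354, 0)  len=0.4708
  (v6,v7,v2) [--+] → (-0.6468, -0.2354, 1.15476)–(-0.6468, 0.2354, 1.15476)  len=0.4708
  (v7,v0,v8) [-++] → (-0.6468, -0.2354, 0)–(-0.6468, -0.924977, 0)  len=0.6896
  (v7,v8,v2) [-++] → (-0.6468, -0.924977, 0)–(-0.6468, -0.2354, 1.15476)  len=1.3450

Chained into 1 loop(s):
  loop 1: 6 segments, perimeter = 5.0107
Total perimeter = 5.011

loops=1 perimeter=5.011


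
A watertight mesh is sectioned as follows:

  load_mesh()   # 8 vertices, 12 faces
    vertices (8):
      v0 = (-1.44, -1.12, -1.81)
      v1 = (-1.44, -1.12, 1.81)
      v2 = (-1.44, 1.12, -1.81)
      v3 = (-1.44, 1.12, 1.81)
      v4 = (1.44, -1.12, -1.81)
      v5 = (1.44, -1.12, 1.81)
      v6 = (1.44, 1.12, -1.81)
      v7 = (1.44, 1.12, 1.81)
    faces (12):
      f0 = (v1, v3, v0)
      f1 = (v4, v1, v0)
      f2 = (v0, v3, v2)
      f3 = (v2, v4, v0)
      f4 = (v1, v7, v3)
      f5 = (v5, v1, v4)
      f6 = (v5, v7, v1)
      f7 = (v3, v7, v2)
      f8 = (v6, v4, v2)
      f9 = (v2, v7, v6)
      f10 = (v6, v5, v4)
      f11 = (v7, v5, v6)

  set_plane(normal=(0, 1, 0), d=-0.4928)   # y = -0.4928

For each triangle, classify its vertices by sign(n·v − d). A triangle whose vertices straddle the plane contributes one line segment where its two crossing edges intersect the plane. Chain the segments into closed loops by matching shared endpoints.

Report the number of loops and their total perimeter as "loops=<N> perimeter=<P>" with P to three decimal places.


Straddling triangles (8 of 12):
  (v1,v3,v0) [-+-] → (-1.44, -0.4928, 1.81)–(-1.44, -0.4928, -0.7964)  len=2.6064
  (v0,v3,v2) [-++] → (-1.44, -0.4928, -0.7964)–(-1.44, -0.4928, -1.81)  len=1.0136
  (v2,v4,v0) [+--] → (0.6336, -0.4928, -1.81)–(-1.44, -0.4928, -1.81)  len=2.0736
  (v1,v7,v3) [-++] → (-0.6336, -0.4928, 1.81)–(-1.44, -0.4928, 1.81)  len=0.8064
  (v5,v7,v1) [-+-] → (1.44, -0.4928, 1.81)–(-0.6336, -0.4928, 1.81)  len=2.0736
  (v6,v4,v2) [+-+] → (1.44, -0.4928, -1.81)–(0.6336, -0.4928, -1.81)  len=0.8064
  (v6,v5,v4) [+--] → (1.44, -0.4928, 0.7964)–(1.44, -0.4928, -1.81)  len=2.6064
  (v7,v5,v6) [+-+] → (1.44, -0.4928, 1.81)–(1.44, -0.4928, 0.7964)  len=1.0136

Chained into 1 loop(s):
  loop 1: 8 segments, perimeter = 13.0000
Total perimeter = 13.000

loops=1 perimeter=13.000


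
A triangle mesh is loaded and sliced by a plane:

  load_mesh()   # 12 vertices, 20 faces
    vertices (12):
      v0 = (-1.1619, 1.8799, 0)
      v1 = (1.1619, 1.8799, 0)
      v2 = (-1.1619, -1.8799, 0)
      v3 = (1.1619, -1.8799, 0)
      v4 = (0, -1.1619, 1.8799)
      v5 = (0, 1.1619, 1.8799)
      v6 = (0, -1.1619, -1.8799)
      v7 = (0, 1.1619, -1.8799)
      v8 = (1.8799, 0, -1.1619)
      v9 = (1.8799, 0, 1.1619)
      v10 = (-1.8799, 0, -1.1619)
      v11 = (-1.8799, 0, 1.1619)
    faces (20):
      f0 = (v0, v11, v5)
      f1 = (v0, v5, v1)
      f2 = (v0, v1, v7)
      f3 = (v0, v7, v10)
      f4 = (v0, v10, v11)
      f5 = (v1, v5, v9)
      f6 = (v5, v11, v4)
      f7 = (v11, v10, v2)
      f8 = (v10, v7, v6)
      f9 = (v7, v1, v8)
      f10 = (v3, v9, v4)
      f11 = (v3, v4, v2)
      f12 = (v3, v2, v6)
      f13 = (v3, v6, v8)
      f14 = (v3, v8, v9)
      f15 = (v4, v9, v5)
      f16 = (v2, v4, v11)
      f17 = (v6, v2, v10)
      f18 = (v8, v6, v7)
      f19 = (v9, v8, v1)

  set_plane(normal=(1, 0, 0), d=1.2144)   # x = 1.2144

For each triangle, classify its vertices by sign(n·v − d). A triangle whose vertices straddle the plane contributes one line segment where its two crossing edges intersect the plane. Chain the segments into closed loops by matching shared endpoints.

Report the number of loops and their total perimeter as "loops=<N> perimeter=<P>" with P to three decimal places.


loops=1 perimeter=9.515

Straddling triangles (8 of 20):
  (v1,v5,v9) [--+] → (1.2144, 0.411322, 1.41608)–(1.2144, 1.74244, 0.0849579)  len=1.8825
  (v7,v1,v8) [--+] → (1.2144, 1.74244, -0.0849579)–(1.2144, 0.411322, -1.41608)  len=1.8825
  (v3,v9,v4) [-+-] → (1.2144, -1.74244, 0.0849579)–(1.2144, -0.411322, 1.41608)  len=1.8825
  (v3,v6,v8) [--+] → (1.2144, -0.411322, -1.41608)–(1.2144, -1.74244, -0.0849579)  len=1.8825
  (v3,v8,v9) [-++] → (1.2144, -1.74244, -0.0849579)–(1.2144, -1.74244, 0.0849579)  len=0.1699
  (v4,v9,v5) [-+-] → (1.2144, -0.411322, 1.41608)–(1.2144, 0.411322, 1.41608)  len=0.8226
  (v8,v6,v7) [+--] → (1.2144, -0.411322, -1.41608)–(1.2144, 0.411322, -1.41608)  len=0.8226
  (v9,v8,v1) [++-] → (1.2144, 1.74244, -0.0849579)–(1.2144, 1.74244, 0.0849579)  len=0.1699

Chained into 1 loop(s):
  loop 1: 8 segments, perimeter = 9.5151
Total perimeter = 9.515


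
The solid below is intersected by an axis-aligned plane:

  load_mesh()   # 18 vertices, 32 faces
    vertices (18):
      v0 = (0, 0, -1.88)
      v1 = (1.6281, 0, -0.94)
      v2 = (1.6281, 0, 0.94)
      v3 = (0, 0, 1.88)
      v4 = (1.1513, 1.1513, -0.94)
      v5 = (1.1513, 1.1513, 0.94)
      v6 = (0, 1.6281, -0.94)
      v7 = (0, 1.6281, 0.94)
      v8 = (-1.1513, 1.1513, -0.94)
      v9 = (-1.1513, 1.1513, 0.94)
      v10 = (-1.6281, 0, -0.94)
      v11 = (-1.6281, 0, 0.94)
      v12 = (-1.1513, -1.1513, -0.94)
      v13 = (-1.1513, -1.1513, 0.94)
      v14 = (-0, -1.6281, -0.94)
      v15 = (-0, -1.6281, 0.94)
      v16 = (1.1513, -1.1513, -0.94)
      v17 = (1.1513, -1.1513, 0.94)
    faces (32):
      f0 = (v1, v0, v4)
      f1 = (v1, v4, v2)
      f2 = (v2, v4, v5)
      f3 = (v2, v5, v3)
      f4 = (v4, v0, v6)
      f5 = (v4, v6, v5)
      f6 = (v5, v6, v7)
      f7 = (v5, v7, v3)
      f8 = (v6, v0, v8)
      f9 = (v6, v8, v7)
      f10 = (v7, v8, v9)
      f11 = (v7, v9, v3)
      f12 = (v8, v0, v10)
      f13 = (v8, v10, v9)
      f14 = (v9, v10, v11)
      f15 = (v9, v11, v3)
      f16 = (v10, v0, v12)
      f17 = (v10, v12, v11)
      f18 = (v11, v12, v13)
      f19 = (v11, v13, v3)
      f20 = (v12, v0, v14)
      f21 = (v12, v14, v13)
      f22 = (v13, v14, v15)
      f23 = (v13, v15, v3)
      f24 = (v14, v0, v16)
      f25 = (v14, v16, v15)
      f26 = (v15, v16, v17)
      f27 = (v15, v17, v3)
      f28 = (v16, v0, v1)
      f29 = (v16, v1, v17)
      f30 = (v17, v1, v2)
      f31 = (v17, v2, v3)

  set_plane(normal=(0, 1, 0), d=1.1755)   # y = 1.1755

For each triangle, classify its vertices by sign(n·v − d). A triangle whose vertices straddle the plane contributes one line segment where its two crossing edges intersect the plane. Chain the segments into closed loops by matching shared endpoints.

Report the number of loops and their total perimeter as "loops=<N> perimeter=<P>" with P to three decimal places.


Straddling triangles (8 of 32):
  (v4,v0,v6) [--+] → (0, 1.1755, -1.20131)–(1.09287, 1.1755, -0.94)  len=1.1237
  (v4,v6,v5) [-+-] → (1.09287, 1.1755, -0.94)–(1.09287, 1.1755, 0.844581)  len=1.7846
  (v5,v6,v7) [-++] → (1.09287, 1.1755, 0.844581)–(1.09287, 1.1755, 0.94)  len=0.0954
  (v5,v7,v3) [-+-] → (1.09287, 1.1755, 0.94)–(0, 1.1755, 1.20131)  len=1.1237
  (v6,v0,v8) [+--] → (0, 1.1755, -1.20131)–(-1.09287, 1.1755, -0.94)  len=1.1237
  (v6,v8,v7) [+-+] → (-1.09287, 1.1755, -0.94)–(-1.09287, 1.1755, -0.844581)  len=0.0954
  (v7,v8,v9) [+--] → (-1.09287, 1.1755, -0.844581)–(-1.09287, 1.1755, 0.94)  len=1.7846
  (v7,v9,v3) [+--] → (-1.09287, 1.1755, 0.94)–(0, 1.1755, 1.20131)  len=1.1237

Chained into 1 loop(s):
  loop 1: 8 segments, perimeter = 8.2547
Total perimeter = 8.255

loops=1 perimeter=8.255
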